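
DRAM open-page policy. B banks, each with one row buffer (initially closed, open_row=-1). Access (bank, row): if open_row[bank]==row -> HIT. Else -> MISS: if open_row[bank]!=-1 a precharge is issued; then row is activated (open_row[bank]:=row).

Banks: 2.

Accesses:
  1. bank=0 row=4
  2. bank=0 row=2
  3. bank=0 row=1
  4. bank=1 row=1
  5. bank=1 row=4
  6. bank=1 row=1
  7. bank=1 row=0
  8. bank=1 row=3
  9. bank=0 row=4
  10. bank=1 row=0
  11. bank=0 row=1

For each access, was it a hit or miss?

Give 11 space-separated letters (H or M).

Answer: M M M M M M M M M M M

Derivation:
Acc 1: bank0 row4 -> MISS (open row4); precharges=0
Acc 2: bank0 row2 -> MISS (open row2); precharges=1
Acc 3: bank0 row1 -> MISS (open row1); precharges=2
Acc 4: bank1 row1 -> MISS (open row1); precharges=2
Acc 5: bank1 row4 -> MISS (open row4); precharges=3
Acc 6: bank1 row1 -> MISS (open row1); precharges=4
Acc 7: bank1 row0 -> MISS (open row0); precharges=5
Acc 8: bank1 row3 -> MISS (open row3); precharges=6
Acc 9: bank0 row4 -> MISS (open row4); precharges=7
Acc 10: bank1 row0 -> MISS (open row0); precharges=8
Acc 11: bank0 row1 -> MISS (open row1); precharges=9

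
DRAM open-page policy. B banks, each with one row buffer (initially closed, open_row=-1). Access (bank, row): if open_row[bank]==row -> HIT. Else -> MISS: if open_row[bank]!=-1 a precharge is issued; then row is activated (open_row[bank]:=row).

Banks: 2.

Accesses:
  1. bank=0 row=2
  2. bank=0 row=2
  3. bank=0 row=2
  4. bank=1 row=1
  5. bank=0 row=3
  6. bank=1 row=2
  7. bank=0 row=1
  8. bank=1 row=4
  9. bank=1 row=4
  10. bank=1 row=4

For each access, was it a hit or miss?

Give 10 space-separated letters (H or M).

Answer: M H H M M M M M H H

Derivation:
Acc 1: bank0 row2 -> MISS (open row2); precharges=0
Acc 2: bank0 row2 -> HIT
Acc 3: bank0 row2 -> HIT
Acc 4: bank1 row1 -> MISS (open row1); precharges=0
Acc 5: bank0 row3 -> MISS (open row3); precharges=1
Acc 6: bank1 row2 -> MISS (open row2); precharges=2
Acc 7: bank0 row1 -> MISS (open row1); precharges=3
Acc 8: bank1 row4 -> MISS (open row4); precharges=4
Acc 9: bank1 row4 -> HIT
Acc 10: bank1 row4 -> HIT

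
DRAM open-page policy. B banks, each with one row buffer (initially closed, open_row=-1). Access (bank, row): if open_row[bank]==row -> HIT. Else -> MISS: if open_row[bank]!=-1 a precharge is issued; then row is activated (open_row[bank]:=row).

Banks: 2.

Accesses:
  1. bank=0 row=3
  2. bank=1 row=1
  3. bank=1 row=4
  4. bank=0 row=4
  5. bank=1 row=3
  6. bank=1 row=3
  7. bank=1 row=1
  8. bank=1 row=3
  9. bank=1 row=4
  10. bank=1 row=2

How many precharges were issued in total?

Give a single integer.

Acc 1: bank0 row3 -> MISS (open row3); precharges=0
Acc 2: bank1 row1 -> MISS (open row1); precharges=0
Acc 3: bank1 row4 -> MISS (open row4); precharges=1
Acc 4: bank0 row4 -> MISS (open row4); precharges=2
Acc 5: bank1 row3 -> MISS (open row3); precharges=3
Acc 6: bank1 row3 -> HIT
Acc 7: bank1 row1 -> MISS (open row1); precharges=4
Acc 8: bank1 row3 -> MISS (open row3); precharges=5
Acc 9: bank1 row4 -> MISS (open row4); precharges=6
Acc 10: bank1 row2 -> MISS (open row2); precharges=7

Answer: 7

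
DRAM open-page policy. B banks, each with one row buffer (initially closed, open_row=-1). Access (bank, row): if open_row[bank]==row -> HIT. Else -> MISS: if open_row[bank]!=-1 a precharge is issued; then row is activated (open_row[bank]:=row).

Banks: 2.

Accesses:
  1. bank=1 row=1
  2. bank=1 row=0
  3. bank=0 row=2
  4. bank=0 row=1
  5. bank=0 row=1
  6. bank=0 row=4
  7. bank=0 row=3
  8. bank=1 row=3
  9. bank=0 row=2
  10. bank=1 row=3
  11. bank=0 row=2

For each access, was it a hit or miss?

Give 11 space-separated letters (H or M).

Answer: M M M M H M M M M H H

Derivation:
Acc 1: bank1 row1 -> MISS (open row1); precharges=0
Acc 2: bank1 row0 -> MISS (open row0); precharges=1
Acc 3: bank0 row2 -> MISS (open row2); precharges=1
Acc 4: bank0 row1 -> MISS (open row1); precharges=2
Acc 5: bank0 row1 -> HIT
Acc 6: bank0 row4 -> MISS (open row4); precharges=3
Acc 7: bank0 row3 -> MISS (open row3); precharges=4
Acc 8: bank1 row3 -> MISS (open row3); precharges=5
Acc 9: bank0 row2 -> MISS (open row2); precharges=6
Acc 10: bank1 row3 -> HIT
Acc 11: bank0 row2 -> HIT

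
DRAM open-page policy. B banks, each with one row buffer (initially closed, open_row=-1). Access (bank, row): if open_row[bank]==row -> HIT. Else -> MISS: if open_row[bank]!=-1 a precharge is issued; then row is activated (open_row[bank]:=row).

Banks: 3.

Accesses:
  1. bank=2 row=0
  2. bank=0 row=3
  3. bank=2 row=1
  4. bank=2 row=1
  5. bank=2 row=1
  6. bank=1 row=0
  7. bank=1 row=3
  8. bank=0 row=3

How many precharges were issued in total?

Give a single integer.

Answer: 2

Derivation:
Acc 1: bank2 row0 -> MISS (open row0); precharges=0
Acc 2: bank0 row3 -> MISS (open row3); precharges=0
Acc 3: bank2 row1 -> MISS (open row1); precharges=1
Acc 4: bank2 row1 -> HIT
Acc 5: bank2 row1 -> HIT
Acc 6: bank1 row0 -> MISS (open row0); precharges=1
Acc 7: bank1 row3 -> MISS (open row3); precharges=2
Acc 8: bank0 row3 -> HIT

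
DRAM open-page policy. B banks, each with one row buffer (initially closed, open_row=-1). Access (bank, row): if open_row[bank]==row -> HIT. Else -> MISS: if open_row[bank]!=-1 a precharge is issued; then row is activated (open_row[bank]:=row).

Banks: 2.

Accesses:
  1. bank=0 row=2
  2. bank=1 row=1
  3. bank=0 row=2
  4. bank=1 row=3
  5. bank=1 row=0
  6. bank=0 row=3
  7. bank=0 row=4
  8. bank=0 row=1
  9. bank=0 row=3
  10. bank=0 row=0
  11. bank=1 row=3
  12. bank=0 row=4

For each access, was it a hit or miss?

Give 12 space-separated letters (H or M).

Answer: M M H M M M M M M M M M

Derivation:
Acc 1: bank0 row2 -> MISS (open row2); precharges=0
Acc 2: bank1 row1 -> MISS (open row1); precharges=0
Acc 3: bank0 row2 -> HIT
Acc 4: bank1 row3 -> MISS (open row3); precharges=1
Acc 5: bank1 row0 -> MISS (open row0); precharges=2
Acc 6: bank0 row3 -> MISS (open row3); precharges=3
Acc 7: bank0 row4 -> MISS (open row4); precharges=4
Acc 8: bank0 row1 -> MISS (open row1); precharges=5
Acc 9: bank0 row3 -> MISS (open row3); precharges=6
Acc 10: bank0 row0 -> MISS (open row0); precharges=7
Acc 11: bank1 row3 -> MISS (open row3); precharges=8
Acc 12: bank0 row4 -> MISS (open row4); precharges=9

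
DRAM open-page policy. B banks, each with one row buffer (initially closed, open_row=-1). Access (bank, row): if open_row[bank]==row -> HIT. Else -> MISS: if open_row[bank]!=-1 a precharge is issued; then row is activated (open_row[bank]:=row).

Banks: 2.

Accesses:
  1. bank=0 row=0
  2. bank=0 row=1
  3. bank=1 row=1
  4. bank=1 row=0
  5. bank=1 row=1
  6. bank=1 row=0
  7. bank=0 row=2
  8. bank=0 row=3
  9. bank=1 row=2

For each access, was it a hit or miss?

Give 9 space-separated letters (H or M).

Answer: M M M M M M M M M

Derivation:
Acc 1: bank0 row0 -> MISS (open row0); precharges=0
Acc 2: bank0 row1 -> MISS (open row1); precharges=1
Acc 3: bank1 row1 -> MISS (open row1); precharges=1
Acc 4: bank1 row0 -> MISS (open row0); precharges=2
Acc 5: bank1 row1 -> MISS (open row1); precharges=3
Acc 6: bank1 row0 -> MISS (open row0); precharges=4
Acc 7: bank0 row2 -> MISS (open row2); precharges=5
Acc 8: bank0 row3 -> MISS (open row3); precharges=6
Acc 9: bank1 row2 -> MISS (open row2); precharges=7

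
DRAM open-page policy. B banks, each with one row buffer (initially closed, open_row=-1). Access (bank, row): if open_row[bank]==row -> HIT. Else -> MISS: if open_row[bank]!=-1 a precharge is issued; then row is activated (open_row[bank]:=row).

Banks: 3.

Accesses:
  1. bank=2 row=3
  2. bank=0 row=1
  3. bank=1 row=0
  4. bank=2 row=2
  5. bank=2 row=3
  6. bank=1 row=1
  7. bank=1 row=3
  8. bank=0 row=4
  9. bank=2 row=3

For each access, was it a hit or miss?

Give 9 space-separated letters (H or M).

Acc 1: bank2 row3 -> MISS (open row3); precharges=0
Acc 2: bank0 row1 -> MISS (open row1); precharges=0
Acc 3: bank1 row0 -> MISS (open row0); precharges=0
Acc 4: bank2 row2 -> MISS (open row2); precharges=1
Acc 5: bank2 row3 -> MISS (open row3); precharges=2
Acc 6: bank1 row1 -> MISS (open row1); precharges=3
Acc 7: bank1 row3 -> MISS (open row3); precharges=4
Acc 8: bank0 row4 -> MISS (open row4); precharges=5
Acc 9: bank2 row3 -> HIT

Answer: M M M M M M M M H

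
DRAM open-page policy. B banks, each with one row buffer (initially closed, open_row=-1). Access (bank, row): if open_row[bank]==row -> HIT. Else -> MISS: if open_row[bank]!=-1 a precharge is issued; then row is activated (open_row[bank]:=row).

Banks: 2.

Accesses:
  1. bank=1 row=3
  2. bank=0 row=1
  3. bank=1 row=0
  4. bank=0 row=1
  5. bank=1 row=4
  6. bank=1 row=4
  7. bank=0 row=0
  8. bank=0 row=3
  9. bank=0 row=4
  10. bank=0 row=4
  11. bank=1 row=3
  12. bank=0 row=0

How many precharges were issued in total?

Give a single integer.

Acc 1: bank1 row3 -> MISS (open row3); precharges=0
Acc 2: bank0 row1 -> MISS (open row1); precharges=0
Acc 3: bank1 row0 -> MISS (open row0); precharges=1
Acc 4: bank0 row1 -> HIT
Acc 5: bank1 row4 -> MISS (open row4); precharges=2
Acc 6: bank1 row4 -> HIT
Acc 7: bank0 row0 -> MISS (open row0); precharges=3
Acc 8: bank0 row3 -> MISS (open row3); precharges=4
Acc 9: bank0 row4 -> MISS (open row4); precharges=5
Acc 10: bank0 row4 -> HIT
Acc 11: bank1 row3 -> MISS (open row3); precharges=6
Acc 12: bank0 row0 -> MISS (open row0); precharges=7

Answer: 7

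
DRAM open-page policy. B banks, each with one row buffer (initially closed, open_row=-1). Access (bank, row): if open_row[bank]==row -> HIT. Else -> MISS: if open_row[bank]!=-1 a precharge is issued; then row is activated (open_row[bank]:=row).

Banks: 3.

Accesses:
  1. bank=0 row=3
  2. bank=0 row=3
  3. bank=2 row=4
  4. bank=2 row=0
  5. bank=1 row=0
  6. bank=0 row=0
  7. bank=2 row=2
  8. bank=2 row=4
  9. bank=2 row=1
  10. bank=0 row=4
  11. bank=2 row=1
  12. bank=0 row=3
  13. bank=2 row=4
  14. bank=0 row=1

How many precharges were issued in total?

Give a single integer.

Acc 1: bank0 row3 -> MISS (open row3); precharges=0
Acc 2: bank0 row3 -> HIT
Acc 3: bank2 row4 -> MISS (open row4); precharges=0
Acc 4: bank2 row0 -> MISS (open row0); precharges=1
Acc 5: bank1 row0 -> MISS (open row0); precharges=1
Acc 6: bank0 row0 -> MISS (open row0); precharges=2
Acc 7: bank2 row2 -> MISS (open row2); precharges=3
Acc 8: bank2 row4 -> MISS (open row4); precharges=4
Acc 9: bank2 row1 -> MISS (open row1); precharges=5
Acc 10: bank0 row4 -> MISS (open row4); precharges=6
Acc 11: bank2 row1 -> HIT
Acc 12: bank0 row3 -> MISS (open row3); precharges=7
Acc 13: bank2 row4 -> MISS (open row4); precharges=8
Acc 14: bank0 row1 -> MISS (open row1); precharges=9

Answer: 9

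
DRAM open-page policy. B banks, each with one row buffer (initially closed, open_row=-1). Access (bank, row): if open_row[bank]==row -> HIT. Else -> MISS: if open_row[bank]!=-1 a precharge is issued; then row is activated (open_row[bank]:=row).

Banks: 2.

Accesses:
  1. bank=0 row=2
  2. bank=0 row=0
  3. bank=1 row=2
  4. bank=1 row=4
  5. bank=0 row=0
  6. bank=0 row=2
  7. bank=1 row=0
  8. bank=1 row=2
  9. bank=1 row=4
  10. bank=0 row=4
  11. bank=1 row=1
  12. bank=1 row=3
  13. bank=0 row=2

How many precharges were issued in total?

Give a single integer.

Answer: 10

Derivation:
Acc 1: bank0 row2 -> MISS (open row2); precharges=0
Acc 2: bank0 row0 -> MISS (open row0); precharges=1
Acc 3: bank1 row2 -> MISS (open row2); precharges=1
Acc 4: bank1 row4 -> MISS (open row4); precharges=2
Acc 5: bank0 row0 -> HIT
Acc 6: bank0 row2 -> MISS (open row2); precharges=3
Acc 7: bank1 row0 -> MISS (open row0); precharges=4
Acc 8: bank1 row2 -> MISS (open row2); precharges=5
Acc 9: bank1 row4 -> MISS (open row4); precharges=6
Acc 10: bank0 row4 -> MISS (open row4); precharges=7
Acc 11: bank1 row1 -> MISS (open row1); precharges=8
Acc 12: bank1 row3 -> MISS (open row3); precharges=9
Acc 13: bank0 row2 -> MISS (open row2); precharges=10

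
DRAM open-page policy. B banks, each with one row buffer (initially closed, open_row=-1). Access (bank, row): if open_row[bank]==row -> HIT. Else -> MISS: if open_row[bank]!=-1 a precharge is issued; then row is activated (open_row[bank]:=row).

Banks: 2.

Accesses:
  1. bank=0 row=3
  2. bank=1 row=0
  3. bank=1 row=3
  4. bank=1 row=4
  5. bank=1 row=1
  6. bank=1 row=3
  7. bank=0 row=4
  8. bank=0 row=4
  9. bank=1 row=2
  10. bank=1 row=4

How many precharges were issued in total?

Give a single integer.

Acc 1: bank0 row3 -> MISS (open row3); precharges=0
Acc 2: bank1 row0 -> MISS (open row0); precharges=0
Acc 3: bank1 row3 -> MISS (open row3); precharges=1
Acc 4: bank1 row4 -> MISS (open row4); precharges=2
Acc 5: bank1 row1 -> MISS (open row1); precharges=3
Acc 6: bank1 row3 -> MISS (open row3); precharges=4
Acc 7: bank0 row4 -> MISS (open row4); precharges=5
Acc 8: bank0 row4 -> HIT
Acc 9: bank1 row2 -> MISS (open row2); precharges=6
Acc 10: bank1 row4 -> MISS (open row4); precharges=7

Answer: 7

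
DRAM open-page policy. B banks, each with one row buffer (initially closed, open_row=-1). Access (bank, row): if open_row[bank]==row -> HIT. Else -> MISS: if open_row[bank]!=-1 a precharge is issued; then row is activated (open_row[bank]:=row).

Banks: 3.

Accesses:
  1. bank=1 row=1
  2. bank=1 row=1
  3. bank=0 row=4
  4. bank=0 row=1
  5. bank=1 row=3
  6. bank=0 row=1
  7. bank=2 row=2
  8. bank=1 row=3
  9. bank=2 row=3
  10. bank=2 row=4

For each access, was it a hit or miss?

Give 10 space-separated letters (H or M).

Acc 1: bank1 row1 -> MISS (open row1); precharges=0
Acc 2: bank1 row1 -> HIT
Acc 3: bank0 row4 -> MISS (open row4); precharges=0
Acc 4: bank0 row1 -> MISS (open row1); precharges=1
Acc 5: bank1 row3 -> MISS (open row3); precharges=2
Acc 6: bank0 row1 -> HIT
Acc 7: bank2 row2 -> MISS (open row2); precharges=2
Acc 8: bank1 row3 -> HIT
Acc 9: bank2 row3 -> MISS (open row3); precharges=3
Acc 10: bank2 row4 -> MISS (open row4); precharges=4

Answer: M H M M M H M H M M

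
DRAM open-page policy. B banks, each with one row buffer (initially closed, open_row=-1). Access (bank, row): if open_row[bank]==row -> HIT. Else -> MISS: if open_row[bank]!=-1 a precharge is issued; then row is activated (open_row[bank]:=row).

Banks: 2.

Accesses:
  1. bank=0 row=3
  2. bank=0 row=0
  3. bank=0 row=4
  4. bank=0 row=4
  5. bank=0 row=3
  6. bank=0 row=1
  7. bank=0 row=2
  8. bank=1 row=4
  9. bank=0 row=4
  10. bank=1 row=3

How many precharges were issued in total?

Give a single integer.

Acc 1: bank0 row3 -> MISS (open row3); precharges=0
Acc 2: bank0 row0 -> MISS (open row0); precharges=1
Acc 3: bank0 row4 -> MISS (open row4); precharges=2
Acc 4: bank0 row4 -> HIT
Acc 5: bank0 row3 -> MISS (open row3); precharges=3
Acc 6: bank0 row1 -> MISS (open row1); precharges=4
Acc 7: bank0 row2 -> MISS (open row2); precharges=5
Acc 8: bank1 row4 -> MISS (open row4); precharges=5
Acc 9: bank0 row4 -> MISS (open row4); precharges=6
Acc 10: bank1 row3 -> MISS (open row3); precharges=7

Answer: 7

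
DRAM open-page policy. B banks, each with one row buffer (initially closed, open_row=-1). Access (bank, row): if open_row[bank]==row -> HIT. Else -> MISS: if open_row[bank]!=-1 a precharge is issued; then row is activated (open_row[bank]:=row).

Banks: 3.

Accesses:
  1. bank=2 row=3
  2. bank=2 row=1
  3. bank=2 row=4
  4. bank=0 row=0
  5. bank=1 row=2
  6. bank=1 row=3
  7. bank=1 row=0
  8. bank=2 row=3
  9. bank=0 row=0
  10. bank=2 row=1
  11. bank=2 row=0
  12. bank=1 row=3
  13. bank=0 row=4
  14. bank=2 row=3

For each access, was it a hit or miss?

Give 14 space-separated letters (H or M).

Acc 1: bank2 row3 -> MISS (open row3); precharges=0
Acc 2: bank2 row1 -> MISS (open row1); precharges=1
Acc 3: bank2 row4 -> MISS (open row4); precharges=2
Acc 4: bank0 row0 -> MISS (open row0); precharges=2
Acc 5: bank1 row2 -> MISS (open row2); precharges=2
Acc 6: bank1 row3 -> MISS (open row3); precharges=3
Acc 7: bank1 row0 -> MISS (open row0); precharges=4
Acc 8: bank2 row3 -> MISS (open row3); precharges=5
Acc 9: bank0 row0 -> HIT
Acc 10: bank2 row1 -> MISS (open row1); precharges=6
Acc 11: bank2 row0 -> MISS (open row0); precharges=7
Acc 12: bank1 row3 -> MISS (open row3); precharges=8
Acc 13: bank0 row4 -> MISS (open row4); precharges=9
Acc 14: bank2 row3 -> MISS (open row3); precharges=10

Answer: M M M M M M M M H M M M M M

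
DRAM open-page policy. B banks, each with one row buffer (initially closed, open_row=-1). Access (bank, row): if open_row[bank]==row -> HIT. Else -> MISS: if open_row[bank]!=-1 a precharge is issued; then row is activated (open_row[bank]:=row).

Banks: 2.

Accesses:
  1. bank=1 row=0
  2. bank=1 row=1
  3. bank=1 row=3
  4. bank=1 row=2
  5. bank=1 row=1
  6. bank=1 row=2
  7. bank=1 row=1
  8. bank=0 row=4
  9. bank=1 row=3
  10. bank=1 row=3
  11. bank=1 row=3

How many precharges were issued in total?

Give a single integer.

Answer: 7

Derivation:
Acc 1: bank1 row0 -> MISS (open row0); precharges=0
Acc 2: bank1 row1 -> MISS (open row1); precharges=1
Acc 3: bank1 row3 -> MISS (open row3); precharges=2
Acc 4: bank1 row2 -> MISS (open row2); precharges=3
Acc 5: bank1 row1 -> MISS (open row1); precharges=4
Acc 6: bank1 row2 -> MISS (open row2); precharges=5
Acc 7: bank1 row1 -> MISS (open row1); precharges=6
Acc 8: bank0 row4 -> MISS (open row4); precharges=6
Acc 9: bank1 row3 -> MISS (open row3); precharges=7
Acc 10: bank1 row3 -> HIT
Acc 11: bank1 row3 -> HIT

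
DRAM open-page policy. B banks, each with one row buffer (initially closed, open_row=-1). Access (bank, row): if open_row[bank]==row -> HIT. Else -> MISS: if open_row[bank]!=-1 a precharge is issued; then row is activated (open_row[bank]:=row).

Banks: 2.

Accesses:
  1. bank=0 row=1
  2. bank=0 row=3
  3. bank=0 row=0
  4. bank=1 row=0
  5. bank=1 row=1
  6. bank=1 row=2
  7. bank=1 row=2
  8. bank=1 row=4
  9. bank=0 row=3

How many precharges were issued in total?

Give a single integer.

Answer: 6

Derivation:
Acc 1: bank0 row1 -> MISS (open row1); precharges=0
Acc 2: bank0 row3 -> MISS (open row3); precharges=1
Acc 3: bank0 row0 -> MISS (open row0); precharges=2
Acc 4: bank1 row0 -> MISS (open row0); precharges=2
Acc 5: bank1 row1 -> MISS (open row1); precharges=3
Acc 6: bank1 row2 -> MISS (open row2); precharges=4
Acc 7: bank1 row2 -> HIT
Acc 8: bank1 row4 -> MISS (open row4); precharges=5
Acc 9: bank0 row3 -> MISS (open row3); precharges=6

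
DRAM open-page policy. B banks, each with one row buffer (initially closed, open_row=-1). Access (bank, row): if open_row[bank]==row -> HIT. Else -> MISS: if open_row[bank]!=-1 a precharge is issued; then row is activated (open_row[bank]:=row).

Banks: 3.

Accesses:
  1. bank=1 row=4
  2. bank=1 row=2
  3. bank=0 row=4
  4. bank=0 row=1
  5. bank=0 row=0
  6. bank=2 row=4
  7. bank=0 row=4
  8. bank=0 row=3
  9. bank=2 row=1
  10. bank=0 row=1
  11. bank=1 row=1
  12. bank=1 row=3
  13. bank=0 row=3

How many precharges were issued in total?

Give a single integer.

Answer: 10

Derivation:
Acc 1: bank1 row4 -> MISS (open row4); precharges=0
Acc 2: bank1 row2 -> MISS (open row2); precharges=1
Acc 3: bank0 row4 -> MISS (open row4); precharges=1
Acc 4: bank0 row1 -> MISS (open row1); precharges=2
Acc 5: bank0 row0 -> MISS (open row0); precharges=3
Acc 6: bank2 row4 -> MISS (open row4); precharges=3
Acc 7: bank0 row4 -> MISS (open row4); precharges=4
Acc 8: bank0 row3 -> MISS (open row3); precharges=5
Acc 9: bank2 row1 -> MISS (open row1); precharges=6
Acc 10: bank0 row1 -> MISS (open row1); precharges=7
Acc 11: bank1 row1 -> MISS (open row1); precharges=8
Acc 12: bank1 row3 -> MISS (open row3); precharges=9
Acc 13: bank0 row3 -> MISS (open row3); precharges=10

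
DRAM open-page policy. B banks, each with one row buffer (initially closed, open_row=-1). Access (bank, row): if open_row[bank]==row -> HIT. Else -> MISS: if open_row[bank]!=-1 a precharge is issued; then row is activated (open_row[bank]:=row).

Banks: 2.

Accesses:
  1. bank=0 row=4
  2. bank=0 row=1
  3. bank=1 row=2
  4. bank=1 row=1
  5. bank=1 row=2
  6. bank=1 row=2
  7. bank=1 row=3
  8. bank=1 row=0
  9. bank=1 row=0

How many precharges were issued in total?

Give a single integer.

Answer: 5

Derivation:
Acc 1: bank0 row4 -> MISS (open row4); precharges=0
Acc 2: bank0 row1 -> MISS (open row1); precharges=1
Acc 3: bank1 row2 -> MISS (open row2); precharges=1
Acc 4: bank1 row1 -> MISS (open row1); precharges=2
Acc 5: bank1 row2 -> MISS (open row2); precharges=3
Acc 6: bank1 row2 -> HIT
Acc 7: bank1 row3 -> MISS (open row3); precharges=4
Acc 8: bank1 row0 -> MISS (open row0); precharges=5
Acc 9: bank1 row0 -> HIT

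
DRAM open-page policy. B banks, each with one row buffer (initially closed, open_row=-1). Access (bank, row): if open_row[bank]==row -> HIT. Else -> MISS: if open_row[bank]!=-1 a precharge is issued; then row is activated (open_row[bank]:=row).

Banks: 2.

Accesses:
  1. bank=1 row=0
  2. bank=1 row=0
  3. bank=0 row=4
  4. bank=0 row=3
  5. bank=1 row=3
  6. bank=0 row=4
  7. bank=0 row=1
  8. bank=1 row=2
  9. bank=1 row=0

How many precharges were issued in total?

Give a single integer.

Acc 1: bank1 row0 -> MISS (open row0); precharges=0
Acc 2: bank1 row0 -> HIT
Acc 3: bank0 row4 -> MISS (open row4); precharges=0
Acc 4: bank0 row3 -> MISS (open row3); precharges=1
Acc 5: bank1 row3 -> MISS (open row3); precharges=2
Acc 6: bank0 row4 -> MISS (open row4); precharges=3
Acc 7: bank0 row1 -> MISS (open row1); precharges=4
Acc 8: bank1 row2 -> MISS (open row2); precharges=5
Acc 9: bank1 row0 -> MISS (open row0); precharges=6

Answer: 6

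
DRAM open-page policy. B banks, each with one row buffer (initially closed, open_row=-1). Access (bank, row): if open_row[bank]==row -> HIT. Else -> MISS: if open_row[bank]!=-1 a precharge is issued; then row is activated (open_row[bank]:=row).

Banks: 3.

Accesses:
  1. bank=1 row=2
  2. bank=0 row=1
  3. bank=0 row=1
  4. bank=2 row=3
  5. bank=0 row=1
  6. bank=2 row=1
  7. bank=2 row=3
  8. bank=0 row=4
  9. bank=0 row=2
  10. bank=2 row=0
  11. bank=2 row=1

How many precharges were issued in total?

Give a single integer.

Acc 1: bank1 row2 -> MISS (open row2); precharges=0
Acc 2: bank0 row1 -> MISS (open row1); precharges=0
Acc 3: bank0 row1 -> HIT
Acc 4: bank2 row3 -> MISS (open row3); precharges=0
Acc 5: bank0 row1 -> HIT
Acc 6: bank2 row1 -> MISS (open row1); precharges=1
Acc 7: bank2 row3 -> MISS (open row3); precharges=2
Acc 8: bank0 row4 -> MISS (open row4); precharges=3
Acc 9: bank0 row2 -> MISS (open row2); precharges=4
Acc 10: bank2 row0 -> MISS (open row0); precharges=5
Acc 11: bank2 row1 -> MISS (open row1); precharges=6

Answer: 6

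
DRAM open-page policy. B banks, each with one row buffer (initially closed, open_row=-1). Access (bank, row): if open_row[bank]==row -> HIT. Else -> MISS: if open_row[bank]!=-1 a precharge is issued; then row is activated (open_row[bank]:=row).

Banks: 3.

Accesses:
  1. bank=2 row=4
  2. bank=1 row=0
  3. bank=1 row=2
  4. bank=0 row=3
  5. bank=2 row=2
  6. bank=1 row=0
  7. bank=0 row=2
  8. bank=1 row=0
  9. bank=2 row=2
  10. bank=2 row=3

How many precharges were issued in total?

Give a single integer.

Answer: 5

Derivation:
Acc 1: bank2 row4 -> MISS (open row4); precharges=0
Acc 2: bank1 row0 -> MISS (open row0); precharges=0
Acc 3: bank1 row2 -> MISS (open row2); precharges=1
Acc 4: bank0 row3 -> MISS (open row3); precharges=1
Acc 5: bank2 row2 -> MISS (open row2); precharges=2
Acc 6: bank1 row0 -> MISS (open row0); precharges=3
Acc 7: bank0 row2 -> MISS (open row2); precharges=4
Acc 8: bank1 row0 -> HIT
Acc 9: bank2 row2 -> HIT
Acc 10: bank2 row3 -> MISS (open row3); precharges=5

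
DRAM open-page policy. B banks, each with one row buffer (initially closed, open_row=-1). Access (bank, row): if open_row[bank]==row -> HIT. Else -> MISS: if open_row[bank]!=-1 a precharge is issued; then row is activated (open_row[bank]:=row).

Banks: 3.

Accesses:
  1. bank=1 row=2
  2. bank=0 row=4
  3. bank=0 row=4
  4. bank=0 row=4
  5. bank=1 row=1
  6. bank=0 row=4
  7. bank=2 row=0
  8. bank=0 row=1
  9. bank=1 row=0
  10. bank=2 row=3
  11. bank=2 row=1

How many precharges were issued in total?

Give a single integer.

Acc 1: bank1 row2 -> MISS (open row2); precharges=0
Acc 2: bank0 row4 -> MISS (open row4); precharges=0
Acc 3: bank0 row4 -> HIT
Acc 4: bank0 row4 -> HIT
Acc 5: bank1 row1 -> MISS (open row1); precharges=1
Acc 6: bank0 row4 -> HIT
Acc 7: bank2 row0 -> MISS (open row0); precharges=1
Acc 8: bank0 row1 -> MISS (open row1); precharges=2
Acc 9: bank1 row0 -> MISS (open row0); precharges=3
Acc 10: bank2 row3 -> MISS (open row3); precharges=4
Acc 11: bank2 row1 -> MISS (open row1); precharges=5

Answer: 5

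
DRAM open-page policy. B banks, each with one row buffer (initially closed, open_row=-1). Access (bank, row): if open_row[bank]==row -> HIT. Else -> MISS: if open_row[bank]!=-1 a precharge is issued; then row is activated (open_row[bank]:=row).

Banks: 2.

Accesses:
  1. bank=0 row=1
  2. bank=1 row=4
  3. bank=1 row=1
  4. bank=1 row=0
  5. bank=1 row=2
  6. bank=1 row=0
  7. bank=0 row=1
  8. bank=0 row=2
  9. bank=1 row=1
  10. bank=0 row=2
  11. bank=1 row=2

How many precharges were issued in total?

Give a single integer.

Answer: 7

Derivation:
Acc 1: bank0 row1 -> MISS (open row1); precharges=0
Acc 2: bank1 row4 -> MISS (open row4); precharges=0
Acc 3: bank1 row1 -> MISS (open row1); precharges=1
Acc 4: bank1 row0 -> MISS (open row0); precharges=2
Acc 5: bank1 row2 -> MISS (open row2); precharges=3
Acc 6: bank1 row0 -> MISS (open row0); precharges=4
Acc 7: bank0 row1 -> HIT
Acc 8: bank0 row2 -> MISS (open row2); precharges=5
Acc 9: bank1 row1 -> MISS (open row1); precharges=6
Acc 10: bank0 row2 -> HIT
Acc 11: bank1 row2 -> MISS (open row2); precharges=7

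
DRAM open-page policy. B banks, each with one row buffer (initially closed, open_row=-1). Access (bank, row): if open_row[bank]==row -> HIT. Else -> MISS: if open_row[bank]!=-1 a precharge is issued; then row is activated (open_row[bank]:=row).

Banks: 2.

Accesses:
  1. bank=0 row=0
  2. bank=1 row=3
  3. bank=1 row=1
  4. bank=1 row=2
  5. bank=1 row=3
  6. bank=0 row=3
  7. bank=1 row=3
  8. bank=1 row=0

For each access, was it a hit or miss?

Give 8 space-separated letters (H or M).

Acc 1: bank0 row0 -> MISS (open row0); precharges=0
Acc 2: bank1 row3 -> MISS (open row3); precharges=0
Acc 3: bank1 row1 -> MISS (open row1); precharges=1
Acc 4: bank1 row2 -> MISS (open row2); precharges=2
Acc 5: bank1 row3 -> MISS (open row3); precharges=3
Acc 6: bank0 row3 -> MISS (open row3); precharges=4
Acc 7: bank1 row3 -> HIT
Acc 8: bank1 row0 -> MISS (open row0); precharges=5

Answer: M M M M M M H M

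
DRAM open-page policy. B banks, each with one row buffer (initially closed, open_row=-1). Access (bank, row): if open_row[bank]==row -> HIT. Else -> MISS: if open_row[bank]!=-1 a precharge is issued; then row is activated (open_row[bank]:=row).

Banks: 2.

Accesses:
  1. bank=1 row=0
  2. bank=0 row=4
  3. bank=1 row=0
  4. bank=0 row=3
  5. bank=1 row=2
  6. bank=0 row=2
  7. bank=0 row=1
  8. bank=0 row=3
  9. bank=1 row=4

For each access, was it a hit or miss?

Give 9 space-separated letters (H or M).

Answer: M M H M M M M M M

Derivation:
Acc 1: bank1 row0 -> MISS (open row0); precharges=0
Acc 2: bank0 row4 -> MISS (open row4); precharges=0
Acc 3: bank1 row0 -> HIT
Acc 4: bank0 row3 -> MISS (open row3); precharges=1
Acc 5: bank1 row2 -> MISS (open row2); precharges=2
Acc 6: bank0 row2 -> MISS (open row2); precharges=3
Acc 7: bank0 row1 -> MISS (open row1); precharges=4
Acc 8: bank0 row3 -> MISS (open row3); precharges=5
Acc 9: bank1 row4 -> MISS (open row4); precharges=6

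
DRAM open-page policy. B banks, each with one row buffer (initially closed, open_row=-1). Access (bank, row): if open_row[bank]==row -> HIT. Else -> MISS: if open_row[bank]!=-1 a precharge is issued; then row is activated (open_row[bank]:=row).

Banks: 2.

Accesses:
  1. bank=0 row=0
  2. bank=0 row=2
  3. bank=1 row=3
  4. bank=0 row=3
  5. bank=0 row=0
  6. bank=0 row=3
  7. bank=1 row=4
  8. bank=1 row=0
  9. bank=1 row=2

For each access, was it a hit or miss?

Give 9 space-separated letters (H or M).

Answer: M M M M M M M M M

Derivation:
Acc 1: bank0 row0 -> MISS (open row0); precharges=0
Acc 2: bank0 row2 -> MISS (open row2); precharges=1
Acc 3: bank1 row3 -> MISS (open row3); precharges=1
Acc 4: bank0 row3 -> MISS (open row3); precharges=2
Acc 5: bank0 row0 -> MISS (open row0); precharges=3
Acc 6: bank0 row3 -> MISS (open row3); precharges=4
Acc 7: bank1 row4 -> MISS (open row4); precharges=5
Acc 8: bank1 row0 -> MISS (open row0); precharges=6
Acc 9: bank1 row2 -> MISS (open row2); precharges=7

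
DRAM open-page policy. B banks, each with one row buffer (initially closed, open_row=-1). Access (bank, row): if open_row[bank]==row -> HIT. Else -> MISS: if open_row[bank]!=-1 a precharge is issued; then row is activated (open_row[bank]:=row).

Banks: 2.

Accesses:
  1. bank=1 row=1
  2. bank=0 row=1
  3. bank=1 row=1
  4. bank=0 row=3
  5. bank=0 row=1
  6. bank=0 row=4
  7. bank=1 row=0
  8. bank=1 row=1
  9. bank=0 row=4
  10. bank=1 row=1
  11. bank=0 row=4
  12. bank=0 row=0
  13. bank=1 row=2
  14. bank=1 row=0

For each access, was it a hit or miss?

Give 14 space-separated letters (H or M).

Answer: M M H M M M M M H H H M M M

Derivation:
Acc 1: bank1 row1 -> MISS (open row1); precharges=0
Acc 2: bank0 row1 -> MISS (open row1); precharges=0
Acc 3: bank1 row1 -> HIT
Acc 4: bank0 row3 -> MISS (open row3); precharges=1
Acc 5: bank0 row1 -> MISS (open row1); precharges=2
Acc 6: bank0 row4 -> MISS (open row4); precharges=3
Acc 7: bank1 row0 -> MISS (open row0); precharges=4
Acc 8: bank1 row1 -> MISS (open row1); precharges=5
Acc 9: bank0 row4 -> HIT
Acc 10: bank1 row1 -> HIT
Acc 11: bank0 row4 -> HIT
Acc 12: bank0 row0 -> MISS (open row0); precharges=6
Acc 13: bank1 row2 -> MISS (open row2); precharges=7
Acc 14: bank1 row0 -> MISS (open row0); precharges=8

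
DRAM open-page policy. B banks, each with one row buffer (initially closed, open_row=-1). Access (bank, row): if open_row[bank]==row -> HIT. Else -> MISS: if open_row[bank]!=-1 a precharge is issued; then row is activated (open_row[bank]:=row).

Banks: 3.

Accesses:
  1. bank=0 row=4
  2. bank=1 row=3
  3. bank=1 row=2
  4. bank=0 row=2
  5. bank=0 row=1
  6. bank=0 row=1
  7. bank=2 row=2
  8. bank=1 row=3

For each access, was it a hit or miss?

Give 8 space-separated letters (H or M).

Acc 1: bank0 row4 -> MISS (open row4); precharges=0
Acc 2: bank1 row3 -> MISS (open row3); precharges=0
Acc 3: bank1 row2 -> MISS (open row2); precharges=1
Acc 4: bank0 row2 -> MISS (open row2); precharges=2
Acc 5: bank0 row1 -> MISS (open row1); precharges=3
Acc 6: bank0 row1 -> HIT
Acc 7: bank2 row2 -> MISS (open row2); precharges=3
Acc 8: bank1 row3 -> MISS (open row3); precharges=4

Answer: M M M M M H M M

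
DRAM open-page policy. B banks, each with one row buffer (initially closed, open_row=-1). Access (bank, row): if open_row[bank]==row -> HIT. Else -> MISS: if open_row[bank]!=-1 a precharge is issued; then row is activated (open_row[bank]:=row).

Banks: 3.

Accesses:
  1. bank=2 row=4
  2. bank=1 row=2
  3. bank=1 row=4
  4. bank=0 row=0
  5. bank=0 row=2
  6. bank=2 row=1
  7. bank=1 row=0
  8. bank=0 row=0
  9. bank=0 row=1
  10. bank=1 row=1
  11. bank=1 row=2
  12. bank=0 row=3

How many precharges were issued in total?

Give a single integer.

Answer: 9

Derivation:
Acc 1: bank2 row4 -> MISS (open row4); precharges=0
Acc 2: bank1 row2 -> MISS (open row2); precharges=0
Acc 3: bank1 row4 -> MISS (open row4); precharges=1
Acc 4: bank0 row0 -> MISS (open row0); precharges=1
Acc 5: bank0 row2 -> MISS (open row2); precharges=2
Acc 6: bank2 row1 -> MISS (open row1); precharges=3
Acc 7: bank1 row0 -> MISS (open row0); precharges=4
Acc 8: bank0 row0 -> MISS (open row0); precharges=5
Acc 9: bank0 row1 -> MISS (open row1); precharges=6
Acc 10: bank1 row1 -> MISS (open row1); precharges=7
Acc 11: bank1 row2 -> MISS (open row2); precharges=8
Acc 12: bank0 row3 -> MISS (open row3); precharges=9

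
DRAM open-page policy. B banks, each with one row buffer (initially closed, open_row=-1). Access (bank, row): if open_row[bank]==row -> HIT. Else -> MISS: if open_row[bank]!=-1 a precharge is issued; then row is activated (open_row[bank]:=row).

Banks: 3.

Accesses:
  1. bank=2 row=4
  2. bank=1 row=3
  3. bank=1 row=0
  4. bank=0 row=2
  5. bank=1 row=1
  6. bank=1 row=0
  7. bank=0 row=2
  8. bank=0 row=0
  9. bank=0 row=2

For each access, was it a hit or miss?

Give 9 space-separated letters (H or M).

Acc 1: bank2 row4 -> MISS (open row4); precharges=0
Acc 2: bank1 row3 -> MISS (open row3); precharges=0
Acc 3: bank1 row0 -> MISS (open row0); precharges=1
Acc 4: bank0 row2 -> MISS (open row2); precharges=1
Acc 5: bank1 row1 -> MISS (open row1); precharges=2
Acc 6: bank1 row0 -> MISS (open row0); precharges=3
Acc 7: bank0 row2 -> HIT
Acc 8: bank0 row0 -> MISS (open row0); precharges=4
Acc 9: bank0 row2 -> MISS (open row2); precharges=5

Answer: M M M M M M H M M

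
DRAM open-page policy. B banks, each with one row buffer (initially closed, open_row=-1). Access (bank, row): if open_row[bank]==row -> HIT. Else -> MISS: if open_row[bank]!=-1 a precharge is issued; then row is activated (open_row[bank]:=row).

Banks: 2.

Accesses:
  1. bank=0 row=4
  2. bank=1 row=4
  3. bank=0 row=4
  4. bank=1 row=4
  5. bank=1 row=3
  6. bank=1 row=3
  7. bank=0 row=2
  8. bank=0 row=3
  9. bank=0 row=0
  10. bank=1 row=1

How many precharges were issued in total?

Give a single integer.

Answer: 5

Derivation:
Acc 1: bank0 row4 -> MISS (open row4); precharges=0
Acc 2: bank1 row4 -> MISS (open row4); precharges=0
Acc 3: bank0 row4 -> HIT
Acc 4: bank1 row4 -> HIT
Acc 5: bank1 row3 -> MISS (open row3); precharges=1
Acc 6: bank1 row3 -> HIT
Acc 7: bank0 row2 -> MISS (open row2); precharges=2
Acc 8: bank0 row3 -> MISS (open row3); precharges=3
Acc 9: bank0 row0 -> MISS (open row0); precharges=4
Acc 10: bank1 row1 -> MISS (open row1); precharges=5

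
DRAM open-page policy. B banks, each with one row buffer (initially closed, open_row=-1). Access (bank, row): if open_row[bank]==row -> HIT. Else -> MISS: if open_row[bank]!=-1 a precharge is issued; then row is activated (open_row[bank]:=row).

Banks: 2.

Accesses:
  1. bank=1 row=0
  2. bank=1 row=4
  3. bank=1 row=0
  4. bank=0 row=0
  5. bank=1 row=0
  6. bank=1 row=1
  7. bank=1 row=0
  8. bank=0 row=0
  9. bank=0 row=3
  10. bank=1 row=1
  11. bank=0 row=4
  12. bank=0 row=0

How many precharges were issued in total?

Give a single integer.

Acc 1: bank1 row0 -> MISS (open row0); precharges=0
Acc 2: bank1 row4 -> MISS (open row4); precharges=1
Acc 3: bank1 row0 -> MISS (open row0); precharges=2
Acc 4: bank0 row0 -> MISS (open row0); precharges=2
Acc 5: bank1 row0 -> HIT
Acc 6: bank1 row1 -> MISS (open row1); precharges=3
Acc 7: bank1 row0 -> MISS (open row0); precharges=4
Acc 8: bank0 row0 -> HIT
Acc 9: bank0 row3 -> MISS (open row3); precharges=5
Acc 10: bank1 row1 -> MISS (open row1); precharges=6
Acc 11: bank0 row4 -> MISS (open row4); precharges=7
Acc 12: bank0 row0 -> MISS (open row0); precharges=8

Answer: 8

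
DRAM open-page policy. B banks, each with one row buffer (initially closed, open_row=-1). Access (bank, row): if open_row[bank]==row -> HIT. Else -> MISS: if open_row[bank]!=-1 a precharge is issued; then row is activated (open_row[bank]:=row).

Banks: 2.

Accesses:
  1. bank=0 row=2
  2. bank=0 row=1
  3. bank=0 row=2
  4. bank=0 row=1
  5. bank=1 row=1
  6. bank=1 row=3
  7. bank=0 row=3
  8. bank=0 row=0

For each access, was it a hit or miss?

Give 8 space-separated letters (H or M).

Answer: M M M M M M M M

Derivation:
Acc 1: bank0 row2 -> MISS (open row2); precharges=0
Acc 2: bank0 row1 -> MISS (open row1); precharges=1
Acc 3: bank0 row2 -> MISS (open row2); precharges=2
Acc 4: bank0 row1 -> MISS (open row1); precharges=3
Acc 5: bank1 row1 -> MISS (open row1); precharges=3
Acc 6: bank1 row3 -> MISS (open row3); precharges=4
Acc 7: bank0 row3 -> MISS (open row3); precharges=5
Acc 8: bank0 row0 -> MISS (open row0); precharges=6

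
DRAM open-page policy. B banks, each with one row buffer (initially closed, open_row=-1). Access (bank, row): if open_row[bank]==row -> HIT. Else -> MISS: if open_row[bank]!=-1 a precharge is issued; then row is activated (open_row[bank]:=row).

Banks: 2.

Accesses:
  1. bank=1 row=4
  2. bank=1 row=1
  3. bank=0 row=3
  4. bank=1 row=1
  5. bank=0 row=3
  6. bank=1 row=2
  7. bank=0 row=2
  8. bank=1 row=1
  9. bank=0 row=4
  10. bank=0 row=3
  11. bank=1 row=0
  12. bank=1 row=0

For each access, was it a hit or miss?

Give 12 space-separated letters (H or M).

Acc 1: bank1 row4 -> MISS (open row4); precharges=0
Acc 2: bank1 row1 -> MISS (open row1); precharges=1
Acc 3: bank0 row3 -> MISS (open row3); precharges=1
Acc 4: bank1 row1 -> HIT
Acc 5: bank0 row3 -> HIT
Acc 6: bank1 row2 -> MISS (open row2); precharges=2
Acc 7: bank0 row2 -> MISS (open row2); precharges=3
Acc 8: bank1 row1 -> MISS (open row1); precharges=4
Acc 9: bank0 row4 -> MISS (open row4); precharges=5
Acc 10: bank0 row3 -> MISS (open row3); precharges=6
Acc 11: bank1 row0 -> MISS (open row0); precharges=7
Acc 12: bank1 row0 -> HIT

Answer: M M M H H M M M M M M H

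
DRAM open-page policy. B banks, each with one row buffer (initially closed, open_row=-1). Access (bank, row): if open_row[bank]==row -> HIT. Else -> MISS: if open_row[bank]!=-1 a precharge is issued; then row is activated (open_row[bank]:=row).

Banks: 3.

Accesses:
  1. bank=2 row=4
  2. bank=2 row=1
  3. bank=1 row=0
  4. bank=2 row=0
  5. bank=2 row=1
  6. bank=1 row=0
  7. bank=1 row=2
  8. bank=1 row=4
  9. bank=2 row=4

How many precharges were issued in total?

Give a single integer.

Acc 1: bank2 row4 -> MISS (open row4); precharges=0
Acc 2: bank2 row1 -> MISS (open row1); precharges=1
Acc 3: bank1 row0 -> MISS (open row0); precharges=1
Acc 4: bank2 row0 -> MISS (open row0); precharges=2
Acc 5: bank2 row1 -> MISS (open row1); precharges=3
Acc 6: bank1 row0 -> HIT
Acc 7: bank1 row2 -> MISS (open row2); precharges=4
Acc 8: bank1 row4 -> MISS (open row4); precharges=5
Acc 9: bank2 row4 -> MISS (open row4); precharges=6

Answer: 6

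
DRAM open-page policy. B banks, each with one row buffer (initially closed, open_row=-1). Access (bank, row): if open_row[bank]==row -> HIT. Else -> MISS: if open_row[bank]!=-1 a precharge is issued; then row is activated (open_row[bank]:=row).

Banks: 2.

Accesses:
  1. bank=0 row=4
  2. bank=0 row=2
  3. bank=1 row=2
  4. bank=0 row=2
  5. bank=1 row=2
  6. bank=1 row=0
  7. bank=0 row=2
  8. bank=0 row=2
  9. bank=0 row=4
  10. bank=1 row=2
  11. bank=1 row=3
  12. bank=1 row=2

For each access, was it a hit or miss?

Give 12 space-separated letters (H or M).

Acc 1: bank0 row4 -> MISS (open row4); precharges=0
Acc 2: bank0 row2 -> MISS (open row2); precharges=1
Acc 3: bank1 row2 -> MISS (open row2); precharges=1
Acc 4: bank0 row2 -> HIT
Acc 5: bank1 row2 -> HIT
Acc 6: bank1 row0 -> MISS (open row0); precharges=2
Acc 7: bank0 row2 -> HIT
Acc 8: bank0 row2 -> HIT
Acc 9: bank0 row4 -> MISS (open row4); precharges=3
Acc 10: bank1 row2 -> MISS (open row2); precharges=4
Acc 11: bank1 row3 -> MISS (open row3); precharges=5
Acc 12: bank1 row2 -> MISS (open row2); precharges=6

Answer: M M M H H M H H M M M M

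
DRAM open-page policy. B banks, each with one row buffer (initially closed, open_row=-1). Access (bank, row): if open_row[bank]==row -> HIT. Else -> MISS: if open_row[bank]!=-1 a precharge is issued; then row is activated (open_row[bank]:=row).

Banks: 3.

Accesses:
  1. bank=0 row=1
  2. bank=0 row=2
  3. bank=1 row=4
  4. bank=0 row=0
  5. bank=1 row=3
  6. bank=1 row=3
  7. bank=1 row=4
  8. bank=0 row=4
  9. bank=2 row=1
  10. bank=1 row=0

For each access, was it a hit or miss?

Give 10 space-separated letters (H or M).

Answer: M M M M M H M M M M

Derivation:
Acc 1: bank0 row1 -> MISS (open row1); precharges=0
Acc 2: bank0 row2 -> MISS (open row2); precharges=1
Acc 3: bank1 row4 -> MISS (open row4); precharges=1
Acc 4: bank0 row0 -> MISS (open row0); precharges=2
Acc 5: bank1 row3 -> MISS (open row3); precharges=3
Acc 6: bank1 row3 -> HIT
Acc 7: bank1 row4 -> MISS (open row4); precharges=4
Acc 8: bank0 row4 -> MISS (open row4); precharges=5
Acc 9: bank2 row1 -> MISS (open row1); precharges=5
Acc 10: bank1 row0 -> MISS (open row0); precharges=6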